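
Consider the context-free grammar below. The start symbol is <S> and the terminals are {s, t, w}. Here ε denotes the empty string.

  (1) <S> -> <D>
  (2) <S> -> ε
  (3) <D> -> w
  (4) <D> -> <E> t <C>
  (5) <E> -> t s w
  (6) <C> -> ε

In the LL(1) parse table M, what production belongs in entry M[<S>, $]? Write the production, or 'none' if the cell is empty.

<S> -> ε

FIRST(<E>): from <E>->t s w we get {t}. So FIRST(<E>) = {t}.
FIRST(<C>): from <C>->ε we get {ε}. So FIRST(<C>) = {ε}.
FIRST(<D>): from <D>->w we get {w}; from <D>-><E> t <C> we get {t}. So FIRST(<D>) = {t, w}.
FIRST(<S>): from <S>-><D> we get {t, w}; from <S>->ε we get {ε}. So FIRST(<S>) = {ε, t, w}.
FOLLOW(<S>) includes $ since <S> is the start symbol.
FOLLOW(<S>): <S> appears on no right-hand side. Thus FOLLOW(<S>) = {$}.
For <S> -> <D>: FIRST(<D>) = {t, w}, so it goes in M[<S>, t] for t ∈ {t, w}.
For <S> -> ε: FIRST(ε) = {ε}, so it goes in M[<S>, t] for t ∈ {}; since ε ∈ FIRST, also for every t ∈ FOLLOW(<S>) = {$}.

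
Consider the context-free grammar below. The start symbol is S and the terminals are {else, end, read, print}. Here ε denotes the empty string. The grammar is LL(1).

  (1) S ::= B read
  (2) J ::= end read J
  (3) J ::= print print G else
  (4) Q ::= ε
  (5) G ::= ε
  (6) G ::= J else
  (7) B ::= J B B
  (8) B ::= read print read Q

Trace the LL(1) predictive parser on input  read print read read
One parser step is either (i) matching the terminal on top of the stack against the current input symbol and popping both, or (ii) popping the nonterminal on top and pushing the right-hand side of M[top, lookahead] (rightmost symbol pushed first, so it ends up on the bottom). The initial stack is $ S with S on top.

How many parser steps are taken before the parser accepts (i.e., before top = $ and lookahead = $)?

step 1: stack=$ S  input=read print read read $  — expand S ::= B read
step 2: stack=$ read B  input=read print read read $  — expand B ::= read print read Q
step 3: stack=$ read Q read print read  input=read print read read $  — match read
step 4: stack=$ read Q read print  input=print read read $  — match print
step 5: stack=$ read Q read  input=read read $  — match read
step 6: stack=$ read Q  input=read $  — expand Q ::= ε
step 7: stack=$ read  input=read $  — match read
Accept reached after 7 steps.

7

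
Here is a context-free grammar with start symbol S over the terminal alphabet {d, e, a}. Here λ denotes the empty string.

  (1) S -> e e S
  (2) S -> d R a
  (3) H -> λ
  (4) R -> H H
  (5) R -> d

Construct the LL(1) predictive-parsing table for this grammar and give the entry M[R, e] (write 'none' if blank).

FIRST(S) = {d, e}
FIRST(H) = {λ}
FIRST(R) = {λ, d}  (via H H)
FOLLOW(S) includes $ since S is the start symbol.
FOLLOW(R): in S->d R a, R is followed by a with FIRST {a}. Thus FOLLOW(R) = {a}.
For R -> H H: FIRST(H H) = {λ}, so it goes in M[R, t] for t ∈ {}; since λ ∈ FIRST, also for every t ∈ FOLLOW(R) = {a}.
For R -> d: FIRST(d) = {d}, so it goes in M[R, t] for t ∈ {d}.
None of these place a production in M[R, e].

none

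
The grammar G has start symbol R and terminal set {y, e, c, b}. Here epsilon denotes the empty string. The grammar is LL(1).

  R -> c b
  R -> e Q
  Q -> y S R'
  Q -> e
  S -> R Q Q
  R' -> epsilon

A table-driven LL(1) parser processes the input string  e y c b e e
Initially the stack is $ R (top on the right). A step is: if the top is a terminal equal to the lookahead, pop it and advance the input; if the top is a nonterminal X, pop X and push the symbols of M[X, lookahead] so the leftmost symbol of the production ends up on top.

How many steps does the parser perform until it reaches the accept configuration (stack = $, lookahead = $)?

13

      Stack         Input          Action
   1  $ R           e y c b e e $  expand R -> e Q
   2  $ Q e         e y c b e e $  match e
   3  $ Q           y c b e e $    expand Q -> y S R'
   4  $ R' S y      y c b e e $    match y
   5  $ R' S        c b e e $      expand S -> R Q Q
   6  $ R' Q Q R    c b e e $      expand R -> c b
   7  $ R' Q Q b c  c b e e $      match c
   8  $ R' Q Q b    b e e $        match b
   9  $ R' Q Q      e e $          expand Q -> e
  10  $ R' Q e      e e $          match e
  11  $ R' Q        e $            expand Q -> e
  12  $ R' e        e $            match e
  13  $ R'          $              expand R' -> epsilon
Accept reached after 13 steps.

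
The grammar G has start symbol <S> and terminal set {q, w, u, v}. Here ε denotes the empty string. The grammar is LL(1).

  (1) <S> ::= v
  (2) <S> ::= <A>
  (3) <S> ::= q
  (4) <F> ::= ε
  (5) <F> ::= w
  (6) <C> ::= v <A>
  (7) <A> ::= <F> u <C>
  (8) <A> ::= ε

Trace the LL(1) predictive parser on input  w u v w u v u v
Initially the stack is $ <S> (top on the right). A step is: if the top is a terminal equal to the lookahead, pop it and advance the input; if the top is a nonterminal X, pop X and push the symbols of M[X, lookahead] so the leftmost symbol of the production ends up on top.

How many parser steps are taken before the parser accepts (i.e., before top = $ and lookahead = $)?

19

      Stack        Input              Action
   1  $ <S>        w u v w u v u v $  expand <S> ::= <A>
   2  $ <A>        w u v w u v u v $  expand <A> ::= <F> u <C>
   3  $ <C> u <F>  w u v w u v u v $  expand <F> ::= w
   4  $ <C> u w    w u v w u v u v $  match w
   5  $ <C> u      u v w u v u v $    match u
   6  $ <C>        v w u v u v $      expand <C> ::= v <A>
   7  $ <A> v      v w u v u v $      match v
   8  $ <A>        w u v u v $        expand <A> ::= <F> u <C>
   9  $ <C> u <F>  w u v u v $        expand <F> ::= w
  10  $ <C> u w    w u v u v $        match w
  11  $ <C> u      u v u v $          match u
  12  $ <C>        v u v $            expand <C> ::= v <A>
  13  $ <A> v      v u v $            match v
  14  $ <A>        u v $              expand <A> ::= <F> u <C>
  15  $ <C> u <F>  u v $              expand <F> ::= ε
  16  $ <C> u      u v $              match u
  17  $ <C>        v $                expand <C> ::= v <A>
  18  $ <A> v      v $                match v
  19  $ <A>        $                  expand <A> ::= ε
Accept reached after 19 steps.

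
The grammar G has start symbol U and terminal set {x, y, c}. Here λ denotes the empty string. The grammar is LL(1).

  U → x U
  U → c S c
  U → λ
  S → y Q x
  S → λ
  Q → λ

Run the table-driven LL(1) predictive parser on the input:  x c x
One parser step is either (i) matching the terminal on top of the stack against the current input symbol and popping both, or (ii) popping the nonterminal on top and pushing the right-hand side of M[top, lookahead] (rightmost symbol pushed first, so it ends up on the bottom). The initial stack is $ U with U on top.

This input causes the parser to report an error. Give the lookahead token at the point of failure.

     Stack    Input    Action
  1  $ U      x c x $  expand U → x U
  2  $ U x    x c x $  match x
  3  $ U      c x $    expand U → c S c
  4  $ c S c  c x $    match c
  5  $ c S    x $      error: M[S, x] is empty

x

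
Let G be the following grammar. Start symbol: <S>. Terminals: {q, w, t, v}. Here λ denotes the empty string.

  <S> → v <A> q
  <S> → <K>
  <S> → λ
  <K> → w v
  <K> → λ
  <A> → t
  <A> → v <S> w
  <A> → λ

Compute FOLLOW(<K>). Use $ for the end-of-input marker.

FIRST(<K>) = {λ, w}
FIRST(<A>) = {λ, t, v}
FIRST(<S>) = {λ, v, w}  (via <K>)
FOLLOW(<S>) includes $ since <S> is the start symbol.
FOLLOW(<S>): in <A>→v <S> w, <S> is followed by w with FIRST {w}. Thus FOLLOW(<S>) = {$, w}.
FOLLOW(<K>): in <S>→<K>, the suffix after <K> is empty, so FOLLOW(<K>) ⊇ FOLLOW(<S>) = {$, w}. Thus FOLLOW(<K>) = {$, w}.
FOLLOW(<A>): in <S>→v <A> q, <A> is followed by q with FIRST {q}. Thus FOLLOW(<A>) = {q}.

{$, w}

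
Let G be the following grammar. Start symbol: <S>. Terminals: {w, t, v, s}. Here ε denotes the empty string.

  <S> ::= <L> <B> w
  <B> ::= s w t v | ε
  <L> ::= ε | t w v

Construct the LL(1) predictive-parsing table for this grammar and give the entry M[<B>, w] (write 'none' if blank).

<B> ::= ε

FIRST(<B>): from <B>::=s w t v we get {s}; from <B>::=ε we get {ε}. So FIRST(<B>) = {ε, s}.
FIRST(<L>): from <L>::=ε we get {ε}; from <L>::=t w v we get {t}. So FIRST(<L>) = {ε, t}.
FIRST(<S>): from <S>::=<L> <B> w we get {s, t, w}. So FIRST(<S>) = {s, t, w}.
FOLLOW(<S>) includes $ since <S> is the start symbol.
FOLLOW(<B>): in <S>::=<L> <B> w, <B> is followed by w with FIRST {w}. Thus FOLLOW(<B>) = {w}.
For <B> ::= s w t v: FIRST(s w t v) = {s}, so it goes in M[<B>, t] for t ∈ {s}.
For <B> ::= ε: FIRST(ε) = {ε}, so it goes in M[<B>, t] for t ∈ {}; since ε ∈ FIRST, also for every t ∈ FOLLOW(<B>) = {w}.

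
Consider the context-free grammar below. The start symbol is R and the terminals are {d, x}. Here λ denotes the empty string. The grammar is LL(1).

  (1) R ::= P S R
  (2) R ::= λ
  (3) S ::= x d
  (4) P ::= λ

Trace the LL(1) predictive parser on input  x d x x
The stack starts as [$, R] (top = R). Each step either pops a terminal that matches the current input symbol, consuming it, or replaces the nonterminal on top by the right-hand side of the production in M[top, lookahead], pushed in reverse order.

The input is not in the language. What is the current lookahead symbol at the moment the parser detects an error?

step 1: stack=$ R  input=x d x x $  — expand R ::= P S R
step 2: stack=$ R S P  input=x d x x $  — expand P ::= λ
step 3: stack=$ R S  input=x d x x $  — expand S ::= x d
step 4: stack=$ R d x  input=x d x x $  — match x
step 5: stack=$ R d  input=d x x $  — match d
step 6: stack=$ R  input=x x $  — expand R ::= P S R
step 7: stack=$ R S P  input=x x $  — expand P ::= λ
step 8: stack=$ R S  input=x x $  — expand S ::= x d
step 9: stack=$ R d x  input=x x $  — match x
step 10: stack=$ R d  input=x $  — error: top is terminal d but lookahead is x

x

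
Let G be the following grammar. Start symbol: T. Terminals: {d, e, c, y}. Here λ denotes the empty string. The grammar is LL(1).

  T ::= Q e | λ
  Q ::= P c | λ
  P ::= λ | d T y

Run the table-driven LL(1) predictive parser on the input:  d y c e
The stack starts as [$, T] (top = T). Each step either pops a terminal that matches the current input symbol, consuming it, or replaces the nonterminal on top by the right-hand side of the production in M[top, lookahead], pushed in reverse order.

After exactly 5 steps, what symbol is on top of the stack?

     Stack        Input      Action
  1  $ T          d y c e $  expand T ::= Q e
  2  $ e Q        d y c e $  expand Q ::= P c
  3  $ e c P      d y c e $  expand P ::= d T y
  4  $ e c y T d  d y c e $  match d
  5  $ e c y T    y c e $    expand T ::= λ
Stack after step 5: $ e c y (top = y).

y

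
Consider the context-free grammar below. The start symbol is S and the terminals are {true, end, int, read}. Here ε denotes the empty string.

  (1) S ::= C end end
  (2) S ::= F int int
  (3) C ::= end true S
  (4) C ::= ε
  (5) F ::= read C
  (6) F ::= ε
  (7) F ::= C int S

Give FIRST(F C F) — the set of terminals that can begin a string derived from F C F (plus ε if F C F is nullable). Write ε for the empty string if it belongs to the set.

FIRST(C): from C::=end true S we get {end}; from C::=ε we get {ε}. So FIRST(C) = {ε, end}.
FIRST(F): from F::=read C we get {read}; from F::=ε we get {ε}; from F::=C int S we get {end, int}. So FIRST(F) = {ε, end, int, read}.
FIRST(S): from S::=C end end we get {end}; from S::=F int int we get {end, int, read}. So FIRST(S) = {end, int, read}.
FIRST(F C F): take FIRST of each symbol in turn, carrying on past any symbol whose FIRST contains ε; result {ε, end, int, read}.

{ε, end, int, read}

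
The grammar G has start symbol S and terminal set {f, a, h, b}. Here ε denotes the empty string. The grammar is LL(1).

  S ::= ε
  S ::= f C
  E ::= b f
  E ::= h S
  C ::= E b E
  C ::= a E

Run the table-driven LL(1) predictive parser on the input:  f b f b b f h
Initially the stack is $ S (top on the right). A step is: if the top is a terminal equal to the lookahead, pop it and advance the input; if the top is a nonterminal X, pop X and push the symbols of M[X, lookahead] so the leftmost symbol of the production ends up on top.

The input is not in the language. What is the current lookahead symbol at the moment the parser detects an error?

      Stack      Input            Action
   1  $ S        f b f b b f h $  expand S ::= f C
   2  $ C f      f b f b b f h $  match f
   3  $ C        b f b b f h $    expand C ::= E b E
   4  $ E b E    b f b b f h $    expand E ::= b f
   5  $ E b f b  b f b b f h $    match b
   6  $ E b f    f b b f h $      match f
   7  $ E b      b b f h $        match b
   8  $ E        b f h $          expand E ::= b f
   9  $ f b      b f h $          match b
  10  $ f        f h $            match f
  11  $          h $              error: stack empty but input remains

h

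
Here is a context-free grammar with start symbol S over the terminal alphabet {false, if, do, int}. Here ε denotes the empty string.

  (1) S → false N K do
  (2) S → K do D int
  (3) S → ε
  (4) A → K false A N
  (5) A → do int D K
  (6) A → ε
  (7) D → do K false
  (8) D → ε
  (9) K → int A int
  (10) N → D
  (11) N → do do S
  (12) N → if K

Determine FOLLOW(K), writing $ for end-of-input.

{do, false, if, int}

FIRST(D): from D→do K false we get {do}; from D→ε we get {ε}. So FIRST(D) = {ε, do}.
FIRST(K): from K→int A int we get {int}. So FIRST(K) = {int}.
FIRST(S): from S→false N K do we get {false}; from S→K do D int we get {int}; from S→ε we get {ε}. So FIRST(S) = {ε, false, int}.
FIRST(A): from A→K false A N we get {int}; from A→do int D K we get {do}; from A→ε we get {ε}. So FIRST(A) = {ε, do, int}.
FIRST(N): from N→D we get {ε, do}; from N→do do S we get {do}; from N→if K we get {if}. So FIRST(N) = {ε, do, if}.
FOLLOW(S) includes $ since S is the start symbol.
FOLLOW(A): in A→K false A N, A is followed by N with FIRST {ε, do, if}; in A→K false A N, the suffix after A is nullable (adds nothing new); in K→int A int, A is followed by int with FIRST {int}. Thus FOLLOW(A) = {do, if, int}.
FOLLOW(N): in S→false N K do, N is followed by K do with FIRST {int}; in A→K false A N, the suffix after N is empty, so FOLLOW(N) ⊇ FOLLOW(A) = {do, if, int}. Thus FOLLOW(N) = {do, if, int}.
FOLLOW(S): in N→do do S, the suffix after S is empty, so FOLLOW(S) ⊇ FOLLOW(N) = {do, if, int}. Thus FOLLOW(S) = {$, do, if, int}.
FOLLOW(D): in S→K do D int, D is followed by int with FIRST {int}; in A→do int D K, D is followed by K with FIRST {int}; in N→D, the suffix after D is empty, so FOLLOW(D) ⊇ FOLLOW(N) = {do, if, int}. Thus FOLLOW(D) = {do, if, int}.
FOLLOW(K): in S→false N K do, K is followed by do with FIRST {do}; in S→K do D int, K is followed by do D int with FIRST {do}; in A→K false A N, K is followed by false A N with FIRST {false}; in A→do int D K, the suffix after K is empty, so FOLLOW(K) ⊇ FOLLOW(A) = {do, if, int}; in D→do K false, K is followed by false with FIRST {false}; in N→if K, the suffix after K is empty, so FOLLOW(K) ⊇ FOLLOW(N) = {do, if, int}. Thus FOLLOW(K) = {do, false, if, int}.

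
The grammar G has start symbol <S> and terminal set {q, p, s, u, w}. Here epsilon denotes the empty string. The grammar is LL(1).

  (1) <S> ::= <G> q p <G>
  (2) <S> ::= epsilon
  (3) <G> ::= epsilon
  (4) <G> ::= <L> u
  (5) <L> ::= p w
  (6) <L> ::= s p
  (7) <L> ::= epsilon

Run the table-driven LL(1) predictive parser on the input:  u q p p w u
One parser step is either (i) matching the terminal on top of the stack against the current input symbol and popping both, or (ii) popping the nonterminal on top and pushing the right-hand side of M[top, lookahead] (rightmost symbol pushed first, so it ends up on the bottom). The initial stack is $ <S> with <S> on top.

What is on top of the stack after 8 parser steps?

p

step 1: stack=$ <S>  input=u q p p w u $  — expand <S> ::= <G> q p <G>
step 2: stack=$ <G> p q <G>  input=u q p p w u $  — expand <G> ::= <L> u
step 3: stack=$ <G> p q u <L>  input=u q p p w u $  — expand <L> ::= epsilon
step 4: stack=$ <G> p q u  input=u q p p w u $  — match u
step 5: stack=$ <G> p q  input=q p p w u $  — match q
step 6: stack=$ <G> p  input=p p w u $  — match p
step 7: stack=$ <G>  input=p w u $  — expand <G> ::= <L> u
step 8: stack=$ u <L>  input=p w u $  — expand <L> ::= p w
Stack after step 8: $ u w p (top = p).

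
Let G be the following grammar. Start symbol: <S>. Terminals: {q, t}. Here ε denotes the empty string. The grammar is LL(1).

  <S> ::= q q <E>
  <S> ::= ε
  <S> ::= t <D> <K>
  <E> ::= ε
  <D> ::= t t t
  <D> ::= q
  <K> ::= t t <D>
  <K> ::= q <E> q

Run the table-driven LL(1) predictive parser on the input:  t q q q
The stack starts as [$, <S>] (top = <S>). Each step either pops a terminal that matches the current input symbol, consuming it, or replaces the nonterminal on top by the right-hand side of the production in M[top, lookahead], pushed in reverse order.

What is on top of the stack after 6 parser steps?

<E>

     Stack        Input      Action
  1  $ <S>        t q q q $  expand <S> ::= t <D> <K>
  2  $ <K> <D> t  t q q q $  match t
  3  $ <K> <D>    q q q $    expand <D> ::= q
  4  $ <K> q      q q q $    match q
  5  $ <K>        q q $      expand <K> ::= q <E> q
  6  $ q <E> q    q q $      match q
Stack after step 6: $ q <E> (top = <E>).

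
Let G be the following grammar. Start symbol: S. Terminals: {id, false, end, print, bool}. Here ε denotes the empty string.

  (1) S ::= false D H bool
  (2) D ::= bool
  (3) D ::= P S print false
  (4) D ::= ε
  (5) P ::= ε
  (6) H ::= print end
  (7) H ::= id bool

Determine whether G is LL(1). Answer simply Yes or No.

FIRST(S) = {false}
FIRST(D) = {ε, bool, false}
FIRST(P) = {ε}
FIRST(H) = {id, print}
FOLLOW(S) = {$, print}
FOLLOW(D) = {id, print}
FOLLOW(P) = {false}
FOLLOW(H) = {bool}
Each cell of M receives at most one production.

Yes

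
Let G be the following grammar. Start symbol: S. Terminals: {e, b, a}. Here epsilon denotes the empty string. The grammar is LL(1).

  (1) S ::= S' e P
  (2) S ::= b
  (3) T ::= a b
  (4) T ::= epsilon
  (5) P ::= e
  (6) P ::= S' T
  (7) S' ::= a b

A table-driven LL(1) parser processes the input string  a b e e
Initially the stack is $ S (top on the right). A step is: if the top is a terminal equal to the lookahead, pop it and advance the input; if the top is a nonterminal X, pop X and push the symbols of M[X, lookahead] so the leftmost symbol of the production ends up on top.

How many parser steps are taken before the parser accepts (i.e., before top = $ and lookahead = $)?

7

     Stack      Input      Action
  1  $ S        a b e e $  expand S ::= S' e P
  2  $ P e S'   a b e e $  expand S' ::= a b
  3  $ P e b a  a b e e $  match a
  4  $ P e b    b e e $    match b
  5  $ P e      e e $      match e
  6  $ P        e $        expand P ::= e
  7  $ e        e $        match e
Accept reached after 7 steps.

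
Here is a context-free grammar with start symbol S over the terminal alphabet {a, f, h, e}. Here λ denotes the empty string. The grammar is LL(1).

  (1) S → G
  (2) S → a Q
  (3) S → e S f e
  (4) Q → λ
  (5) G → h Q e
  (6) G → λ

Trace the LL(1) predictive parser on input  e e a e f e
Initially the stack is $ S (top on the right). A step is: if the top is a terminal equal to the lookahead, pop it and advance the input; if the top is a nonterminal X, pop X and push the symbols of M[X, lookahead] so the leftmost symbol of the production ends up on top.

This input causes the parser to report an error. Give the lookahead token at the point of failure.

     Stack          Input          Action
  1  $ S            e e a e f e $  expand S → e S f e
  2  $ e f S e      e e a e f e $  match e
  3  $ e f S        e a e f e $    expand S → e S f e
  4  $ e f e f S e  e a e f e $    match e
  5  $ e f e f S    a e f e $      expand S → a Q
  6  $ e f e f Q a  a e f e $      match a
  7  $ e f e f Q    e f e $        expand Q → λ
  8  $ e f e f      e f e $        error: top is terminal f but lookahead is e

e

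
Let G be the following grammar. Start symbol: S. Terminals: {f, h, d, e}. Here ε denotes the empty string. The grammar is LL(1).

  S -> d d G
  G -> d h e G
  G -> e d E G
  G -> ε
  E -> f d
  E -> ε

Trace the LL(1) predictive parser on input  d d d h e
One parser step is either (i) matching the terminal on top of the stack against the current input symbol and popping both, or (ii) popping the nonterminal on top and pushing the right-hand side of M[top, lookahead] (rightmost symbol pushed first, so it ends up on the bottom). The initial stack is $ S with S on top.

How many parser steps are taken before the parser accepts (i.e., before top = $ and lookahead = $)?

     Stack      Input        Action
  1  $ S        d d d h e $  expand S -> d d G
  2  $ G d d    d d d h e $  match d
  3  $ G d      d d h e $    match d
  4  $ G        d h e $      expand G -> d h e G
  5  $ G e h d  d h e $      match d
  6  $ G e h    h e $        match h
  7  $ G e      e $          match e
  8  $ G        $            expand G -> ε
Accept reached after 8 steps.

8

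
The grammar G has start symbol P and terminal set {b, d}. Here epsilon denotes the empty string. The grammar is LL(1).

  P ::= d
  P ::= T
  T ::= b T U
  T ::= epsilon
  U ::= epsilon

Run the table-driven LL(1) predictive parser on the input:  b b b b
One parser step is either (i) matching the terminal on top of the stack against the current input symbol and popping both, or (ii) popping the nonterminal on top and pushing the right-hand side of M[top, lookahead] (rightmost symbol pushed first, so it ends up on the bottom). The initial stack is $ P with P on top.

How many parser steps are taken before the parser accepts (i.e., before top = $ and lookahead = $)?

      Stack          Input      Action
   1  $ P            b b b b $  expand P ::= T
   2  $ T            b b b b $  expand T ::= b T U
   3  $ U T b        b b b b $  match b
   4  $ U T          b b b $    expand T ::= b T U
   5  $ U U T b      b b b $    match b
   6  $ U U T        b b $      expand T ::= b T U
   7  $ U U U T b    b b $      match b
   8  $ U U U T      b $        expand T ::= b T U
   9  $ U U U U T b  b $        match b
  10  $ U U U U T    $          expand T ::= epsilon
  11  $ U U U U      $          expand U ::= epsilon
  12  $ U U U        $          expand U ::= epsilon
  13  $ U U          $          expand U ::= epsilon
  14  $ U            $          expand U ::= epsilon
Accept reached after 14 steps.

14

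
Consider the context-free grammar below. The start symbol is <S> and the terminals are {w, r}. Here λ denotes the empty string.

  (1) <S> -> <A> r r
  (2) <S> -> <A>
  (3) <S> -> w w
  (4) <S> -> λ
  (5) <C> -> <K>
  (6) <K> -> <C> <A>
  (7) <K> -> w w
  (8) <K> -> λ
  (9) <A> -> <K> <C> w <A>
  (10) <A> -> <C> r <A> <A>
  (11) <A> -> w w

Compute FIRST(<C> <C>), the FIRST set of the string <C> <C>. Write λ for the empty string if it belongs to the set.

FIRST(<S>) = {λ, r, w}  (via <A> r r, <A>)
FIRST(<C>) = {λ, r, w}  (via <K>)
FIRST(<K>) = {λ, r, w}  (via <C> <A>)
FIRST(<A>) = {r, w}  (via <K> <C> w <A>, <C> r <A> <A>)
FIRST(<C> <C>): take FIRST of each symbol in turn, carrying on past any symbol whose FIRST contains λ; result {λ, r, w}.

{λ, r, w}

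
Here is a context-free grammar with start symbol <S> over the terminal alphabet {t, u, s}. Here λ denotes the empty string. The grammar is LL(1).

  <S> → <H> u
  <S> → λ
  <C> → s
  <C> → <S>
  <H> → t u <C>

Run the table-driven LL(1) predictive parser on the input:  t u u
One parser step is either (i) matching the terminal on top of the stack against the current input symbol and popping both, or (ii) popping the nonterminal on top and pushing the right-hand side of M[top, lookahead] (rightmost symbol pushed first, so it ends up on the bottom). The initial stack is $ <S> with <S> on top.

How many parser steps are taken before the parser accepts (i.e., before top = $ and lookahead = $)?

step 1: stack=$ <S>  input=t u u $  — expand <S> → <H> u
step 2: stack=$ u <H>  input=t u u $  — expand <H> → t u <C>
step 3: stack=$ u <C> u t  input=t u u $  — match t
step 4: stack=$ u <C> u  input=u u $  — match u
step 5: stack=$ u <C>  input=u $  — expand <C> → <S>
step 6: stack=$ u <S>  input=u $  — expand <S> → λ
step 7: stack=$ u  input=u $  — match u
Accept reached after 7 steps.

7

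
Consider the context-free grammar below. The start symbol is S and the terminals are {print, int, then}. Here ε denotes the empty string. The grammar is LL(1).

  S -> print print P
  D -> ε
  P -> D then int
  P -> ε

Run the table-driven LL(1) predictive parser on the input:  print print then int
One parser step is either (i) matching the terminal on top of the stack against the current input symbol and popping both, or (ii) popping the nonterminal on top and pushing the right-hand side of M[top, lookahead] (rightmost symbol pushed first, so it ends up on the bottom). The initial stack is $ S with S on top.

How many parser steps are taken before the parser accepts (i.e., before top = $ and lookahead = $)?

7

     Stack            Input                   Action
  1  $ S              print print then int $  expand S -> print print P
  2  $ P print print  print print then int $  match print
  3  $ P print        print then int $        match print
  4  $ P              then int $              expand P -> D then int
  5  $ int then D     then int $              expand D -> ε
  6  $ int then       then int $              match then
  7  $ int            int $                   match int
Accept reached after 7 steps.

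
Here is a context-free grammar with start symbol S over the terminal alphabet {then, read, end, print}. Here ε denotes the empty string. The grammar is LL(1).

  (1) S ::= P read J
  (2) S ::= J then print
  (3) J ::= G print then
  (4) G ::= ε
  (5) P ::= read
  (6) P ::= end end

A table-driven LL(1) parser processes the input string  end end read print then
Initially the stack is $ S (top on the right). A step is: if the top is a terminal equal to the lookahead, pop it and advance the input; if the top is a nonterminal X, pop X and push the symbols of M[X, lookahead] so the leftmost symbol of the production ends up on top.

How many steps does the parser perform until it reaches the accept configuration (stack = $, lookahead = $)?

step 1: stack=$ S  input=end end read print then $  — expand S ::= P read J
step 2: stack=$ J read P  input=end end read print then $  — expand P ::= end end
step 3: stack=$ J read end end  input=end end read print then $  — match end
step 4: stack=$ J read end  input=end read print then $  — match end
step 5: stack=$ J read  input=read print then $  — match read
step 6: stack=$ J  input=print then $  — expand J ::= G print then
step 7: stack=$ then print G  input=print then $  — expand G ::= ε
step 8: stack=$ then print  input=print then $  — match print
step 9: stack=$ then  input=then $  — match then
Accept reached after 9 steps.

9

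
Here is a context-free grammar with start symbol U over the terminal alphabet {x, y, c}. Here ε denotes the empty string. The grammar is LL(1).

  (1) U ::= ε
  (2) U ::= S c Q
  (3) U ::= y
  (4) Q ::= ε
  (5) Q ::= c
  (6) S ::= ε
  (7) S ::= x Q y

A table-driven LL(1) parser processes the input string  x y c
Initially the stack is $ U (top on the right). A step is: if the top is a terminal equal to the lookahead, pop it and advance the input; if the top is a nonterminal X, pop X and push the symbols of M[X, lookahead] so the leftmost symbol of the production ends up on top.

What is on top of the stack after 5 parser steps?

step 1: stack=$ U  input=x y c $  — expand U ::= S c Q
step 2: stack=$ Q c S  input=x y c $  — expand S ::= x Q y
step 3: stack=$ Q c y Q x  input=x y c $  — match x
step 4: stack=$ Q c y Q  input=y c $  — expand Q ::= ε
step 5: stack=$ Q c y  input=y c $  — match y
Stack after step 5: $ Q c (top = c).

c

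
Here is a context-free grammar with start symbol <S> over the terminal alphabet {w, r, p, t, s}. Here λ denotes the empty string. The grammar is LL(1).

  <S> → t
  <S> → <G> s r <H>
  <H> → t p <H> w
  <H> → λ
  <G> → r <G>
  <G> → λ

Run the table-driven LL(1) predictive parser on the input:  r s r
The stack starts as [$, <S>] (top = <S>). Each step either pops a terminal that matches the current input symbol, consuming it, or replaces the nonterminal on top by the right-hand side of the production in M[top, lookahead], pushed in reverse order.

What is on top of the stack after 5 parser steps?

     Stack            Input    Action
  1  $ <S>            r s r $  expand <S> → <G> s r <H>
  2  $ <H> r s <G>    r s r $  expand <G> → r <G>
  3  $ <H> r s <G> r  r s r $  match r
  4  $ <H> r s <G>    s r $    expand <G> → λ
  5  $ <H> r s        s r $    match s
Stack after step 5: $ <H> r (top = r).

r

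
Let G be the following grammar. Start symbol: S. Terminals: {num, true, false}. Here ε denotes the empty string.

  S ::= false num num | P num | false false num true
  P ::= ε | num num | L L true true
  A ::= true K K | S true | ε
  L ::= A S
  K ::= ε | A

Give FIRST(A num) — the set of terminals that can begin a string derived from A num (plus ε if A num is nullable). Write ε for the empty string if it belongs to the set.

{false, num, true}

FIRST(S): from S::=false num num we get {false}; from S::=P num we get {false, num, true}; from S::=false false num true we get {false}. So FIRST(S) = {false, num, true}.
FIRST(A): from A::=true K K we get {true}; from A::=S true we get {false, num, true}; from A::=ε we get {ε}. So FIRST(A) = {ε, false, num, true}.
FIRST(L): from L::=A S we get {false, num, true}. So FIRST(L) = {false, num, true}.
FIRST(K): from K::=ε we get {ε}; from K::=A we get {ε, false, num, true}. So FIRST(K) = {ε, false, num, true}.
FIRST(P): from P::=ε we get {ε}; from P::=num num we get {num}; from P::=L L true true we get {false, num, true}. So FIRST(P) = {ε, false, num, true}.
FIRST(A num): take FIRST of each symbol in turn, carrying on past any symbol whose FIRST contains ε; result {false, num, true}.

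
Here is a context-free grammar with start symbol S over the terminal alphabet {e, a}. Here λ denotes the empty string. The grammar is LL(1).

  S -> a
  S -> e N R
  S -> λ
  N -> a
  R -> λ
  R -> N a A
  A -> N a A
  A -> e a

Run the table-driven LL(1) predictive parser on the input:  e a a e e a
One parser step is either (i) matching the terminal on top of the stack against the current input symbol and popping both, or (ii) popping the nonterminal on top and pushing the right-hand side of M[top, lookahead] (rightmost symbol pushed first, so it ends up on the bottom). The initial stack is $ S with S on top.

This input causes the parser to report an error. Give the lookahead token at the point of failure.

e

step 1: stack=$ S  input=e a a e e a $  — expand S -> e N R
step 2: stack=$ R N e  input=e a a e e a $  — match e
step 3: stack=$ R N  input=a a e e a $  — expand N -> a
step 4: stack=$ R a  input=a a e e a $  — match a
step 5: stack=$ R  input=a e e a $  — expand R -> N a A
step 6: stack=$ A a N  input=a e e a $  — expand N -> a
step 7: stack=$ A a a  input=a e e a $  — match a
step 8: stack=$ A a  input=e e a $  — error: top is terminal a but lookahead is e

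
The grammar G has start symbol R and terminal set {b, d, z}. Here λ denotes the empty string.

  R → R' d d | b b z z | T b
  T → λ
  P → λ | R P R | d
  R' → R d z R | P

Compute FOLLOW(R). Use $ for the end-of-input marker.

{$, b, d}

FIRST(T) = {λ}
FIRST(R) = {b, d}  (via R' d d, T b)
FIRST(P) = {λ, b, d}  (via R P R)
FIRST(R') = {λ, b, d}  (via R d z R, P)
FOLLOW(R) includes $ since R is the start symbol.
FOLLOW(T): in R→T b, T is followed by b with FIRST {b}. Thus FOLLOW(T) = {b}.
FOLLOW(R'): in R→R' d d, R' is followed by d d with FIRST {d}. Thus FOLLOW(R') = {d}.
FOLLOW(P): in P→R P R, P is followed by R with FIRST {b, d}; in R'→P, the suffix after P is empty, so FOLLOW(P) ⊇ FOLLOW(R') = {d}. Thus FOLLOW(P) = {b, d}.
FOLLOW(R): in P→R P R (occurrence 1), R is followed by P R with FIRST {b, d}; in P→R P R (occurrence 2), the suffix after R is empty, so FOLLOW(R) ⊇ FOLLOW(P) = {b, d}; in R'→R d z R (occurrence 1), R is followed by d z R with FIRST {d}; in R'→R d z R (occurrence 2), the suffix after R is empty, so FOLLOW(R) ⊇ FOLLOW(R') = {d}. Thus FOLLOW(R) = {$, b, d}.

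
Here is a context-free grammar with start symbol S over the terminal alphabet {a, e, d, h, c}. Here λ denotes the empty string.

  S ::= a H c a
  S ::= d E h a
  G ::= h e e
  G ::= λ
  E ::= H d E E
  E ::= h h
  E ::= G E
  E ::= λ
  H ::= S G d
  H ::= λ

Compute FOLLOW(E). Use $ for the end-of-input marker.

FIRST(S) = {a, d}
FIRST(G) = {λ, h}
FIRST(H) = {λ, a, d}  (via S G d)
FIRST(E) = {λ, a, d, h}  (via H d E E, G E)
FOLLOW(S) includes $ since S is the start symbol.
FOLLOW(S): in H::=S G d, S is followed by G d with FIRST {d, h}. Thus FOLLOW(S) = {$, d, h}.
FOLLOW(E): in S::=d E h a, E is followed by h a with FIRST {h}; in E::=H d E E (occurrence 1), E is followed by E with FIRST {λ, a, d, h}; in E::=H d E E (occurrence 1), the suffix after E is nullable (adds nothing new); in E::=H d E E (occurrence 2), the suffix after E is empty (adds nothing new); in E::=G E, the suffix after E is empty (adds nothing new). Thus FOLLOW(E) = {a, d, h}.
FOLLOW(G): in E::=G E, G is followed by E with FIRST {λ, a, d, h}; in E::=G E, the suffix after G is nullable, so FOLLOW(G) ⊇ FOLLOW(E) = {a, d, h}; in H::=S G d, G is followed by d with FIRST {d}. Thus FOLLOW(G) = {a, d, h}.
FOLLOW(H): in S::=a H c a, H is followed by c a with FIRST {c}; in E::=H d E E, H is followed by d E E with FIRST {d}. Thus FOLLOW(H) = {c, d}.

{a, d, h}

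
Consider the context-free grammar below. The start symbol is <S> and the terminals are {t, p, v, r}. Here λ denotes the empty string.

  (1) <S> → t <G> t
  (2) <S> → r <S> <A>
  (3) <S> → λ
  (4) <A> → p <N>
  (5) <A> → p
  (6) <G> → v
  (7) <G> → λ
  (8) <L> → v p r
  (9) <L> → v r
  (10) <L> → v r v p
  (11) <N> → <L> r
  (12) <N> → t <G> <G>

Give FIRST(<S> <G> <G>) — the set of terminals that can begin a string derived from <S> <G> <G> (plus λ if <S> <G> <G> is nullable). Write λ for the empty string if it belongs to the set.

{λ, r, t, v}

FIRST(<S>): from <S>→t <G> t we get {t}; from <S>→r <S> <A> we get {r}; from <S>→λ we get {λ}. So FIRST(<S>) = {λ, r, t}.
FIRST(<A>): from <A>→p <N> we get {p}; from <A>→p we get {p}. So FIRST(<A>) = {p}.
FIRST(<G>): from <G>→v we get {v}; from <G>→λ we get {λ}. So FIRST(<G>) = {λ, v}.
FIRST(<L>): from <L>→v p r we get {v}; from <L>→v r we get {v}; from <L>→v r v p we get {v}. So FIRST(<L>) = {v}.
FIRST(<N>): from <N>→<L> r we get {v}; from <N>→t <G> <G> we get {t}. So FIRST(<N>) = {t, v}.
FIRST(<S> <G> <G>): take FIRST of each symbol in turn, carrying on past any symbol whose FIRST contains λ; result {λ, r, t, v}.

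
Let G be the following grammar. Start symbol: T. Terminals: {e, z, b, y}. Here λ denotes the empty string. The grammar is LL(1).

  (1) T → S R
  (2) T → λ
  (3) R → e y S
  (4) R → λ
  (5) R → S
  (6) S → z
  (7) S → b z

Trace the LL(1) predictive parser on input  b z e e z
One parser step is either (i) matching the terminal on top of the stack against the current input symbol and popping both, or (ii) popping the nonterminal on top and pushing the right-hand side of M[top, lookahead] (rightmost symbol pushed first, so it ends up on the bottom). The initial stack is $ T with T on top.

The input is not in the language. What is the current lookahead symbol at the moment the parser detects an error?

step 1: stack=$ T  input=b z e e z $  — expand T → S R
step 2: stack=$ R S  input=b z e e z $  — expand S → b z
step 3: stack=$ R z b  input=b z e e z $  — match b
step 4: stack=$ R z  input=z e e z $  — match z
step 5: stack=$ R  input=e e z $  — expand R → e y S
step 6: stack=$ S y e  input=e e z $  — match e
step 7: stack=$ S y  input=e z $  — error: top is terminal y but lookahead is e

e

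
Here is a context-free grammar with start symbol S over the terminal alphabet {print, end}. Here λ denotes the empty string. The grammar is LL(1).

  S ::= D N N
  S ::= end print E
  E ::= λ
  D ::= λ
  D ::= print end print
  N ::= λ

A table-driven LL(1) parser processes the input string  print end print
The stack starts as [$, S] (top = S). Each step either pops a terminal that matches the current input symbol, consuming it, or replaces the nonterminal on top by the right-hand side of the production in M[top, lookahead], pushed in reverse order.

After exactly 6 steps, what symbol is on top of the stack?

N

     Stack                  Input              Action
  1  $ S                    print end print $  expand S ::= D N N
  2  $ N N D                print end print $  expand D ::= print end print
  3  $ N N print end print  print end print $  match print
  4  $ N N print end        end print $        match end
  5  $ N N print            print $            match print
  6  $ N N                  $                  expand N ::= λ
Stack after step 6: $ N (top = N).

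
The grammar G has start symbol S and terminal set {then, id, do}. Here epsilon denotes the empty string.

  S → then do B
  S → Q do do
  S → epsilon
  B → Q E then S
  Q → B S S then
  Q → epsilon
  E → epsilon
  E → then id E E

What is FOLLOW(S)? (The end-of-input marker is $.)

FIRST(E) = {epsilon, then}
FIRST(S) = {epsilon, do, then}  (via Q do do)
FIRST(B) = {then}  (via Q E then S)
FIRST(Q) = {epsilon, then}  (via B S S then)
FOLLOW(S) includes $ since S is the start symbol.
FOLLOW(Q): in S→Q do do, Q is followed by do do with FIRST {do}; in B→Q E then S, Q is followed by E then S with FIRST {then}. Thus FOLLOW(Q) = {do, then}.
FOLLOW(E): in B→Q E then S, E is followed by then S with FIRST {then}; in E→then id E E (occurrence 1), E is followed by E with FIRST {epsilon, then}; in E→then id E E (occurrence 1), the suffix after E is nullable (adds nothing new); in E→then id E E (occurrence 2), the suffix after E is empty (adds nothing new). Thus FOLLOW(E) = {then}.
FOLLOW(S): in B→Q E then S, the suffix after S is empty, so FOLLOW(S) ⊇ FOLLOW(B) = {$, do, then}; in Q→B S S then (occurrence 1), S is followed by S then with FIRST {do, then}; in Q→B S S then (occurrence 2), S is followed by then with FIRST {then}. Thus FOLLOW(S) = {$, do, then}.
FOLLOW(B): in S→then do B, the suffix after B is empty, so FOLLOW(B) ⊇ FOLLOW(S) = {$, do, then}; in Q→B S S then, B is followed by S S then with FIRST {do, then}. Thus FOLLOW(B) = {$, do, then}.

{$, do, then}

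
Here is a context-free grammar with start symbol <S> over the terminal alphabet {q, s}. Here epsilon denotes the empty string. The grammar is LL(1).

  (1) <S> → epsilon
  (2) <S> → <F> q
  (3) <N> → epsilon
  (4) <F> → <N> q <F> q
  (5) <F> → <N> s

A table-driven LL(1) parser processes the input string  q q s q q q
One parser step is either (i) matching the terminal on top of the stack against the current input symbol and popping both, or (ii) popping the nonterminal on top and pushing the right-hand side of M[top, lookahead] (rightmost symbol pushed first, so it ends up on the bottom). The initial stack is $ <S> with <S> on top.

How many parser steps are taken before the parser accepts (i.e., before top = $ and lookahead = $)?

step 1: stack=$ <S>  input=q q s q q q $  — expand <S> → <F> q
step 2: stack=$ q <F>  input=q q s q q q $  — expand <F> → <N> q <F> q
step 3: stack=$ q q <F> q <N>  input=q q s q q q $  — expand <N> → epsilon
step 4: stack=$ q q <F> q  input=q q s q q q $  — match q
step 5: stack=$ q q <F>  input=q s q q q $  — expand <F> → <N> q <F> q
step 6: stack=$ q q q <F> q <N>  input=q s q q q $  — expand <N> → epsilon
step 7: stack=$ q q q <F> q  input=q s q q q $  — match q
step 8: stack=$ q q q <F>  input=s q q q $  — expand <F> → <N> s
step 9: stack=$ q q q s <N>  input=s q q q $  — expand <N> → epsilon
step 10: stack=$ q q q s  input=s q q q $  — match s
step 11: stack=$ q q q  input=q q q $  — match q
step 12: stack=$ q q  input=q q $  — match q
step 13: stack=$ q  input=q $  — match q
Accept reached after 13 steps.

13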